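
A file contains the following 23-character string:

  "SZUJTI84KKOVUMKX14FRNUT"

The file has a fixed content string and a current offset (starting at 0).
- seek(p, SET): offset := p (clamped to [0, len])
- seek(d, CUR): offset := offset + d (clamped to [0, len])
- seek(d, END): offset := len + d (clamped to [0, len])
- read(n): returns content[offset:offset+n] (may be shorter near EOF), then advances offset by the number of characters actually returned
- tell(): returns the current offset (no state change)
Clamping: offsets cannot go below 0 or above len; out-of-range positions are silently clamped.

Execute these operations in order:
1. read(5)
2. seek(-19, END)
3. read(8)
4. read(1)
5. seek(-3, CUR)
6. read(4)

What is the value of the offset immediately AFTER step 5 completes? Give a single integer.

Answer: 10

Derivation:
After 1 (read(5)): returned 'SZUJT', offset=5
After 2 (seek(-19, END)): offset=4
After 3 (read(8)): returned 'TI84KKOV', offset=12
After 4 (read(1)): returned 'U', offset=13
After 5 (seek(-3, CUR)): offset=10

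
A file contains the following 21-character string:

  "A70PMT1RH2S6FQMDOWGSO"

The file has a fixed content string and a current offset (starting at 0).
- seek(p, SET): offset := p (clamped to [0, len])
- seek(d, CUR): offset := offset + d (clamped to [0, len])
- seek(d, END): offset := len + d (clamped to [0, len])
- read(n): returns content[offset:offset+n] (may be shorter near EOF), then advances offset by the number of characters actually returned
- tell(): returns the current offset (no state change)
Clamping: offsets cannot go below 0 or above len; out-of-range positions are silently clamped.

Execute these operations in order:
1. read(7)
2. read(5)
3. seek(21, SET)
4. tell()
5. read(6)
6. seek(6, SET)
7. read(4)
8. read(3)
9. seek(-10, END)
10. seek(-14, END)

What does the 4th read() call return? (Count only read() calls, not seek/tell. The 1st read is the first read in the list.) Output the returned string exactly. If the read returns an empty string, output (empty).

After 1 (read(7)): returned 'A70PMT1', offset=7
After 2 (read(5)): returned 'RH2S6', offset=12
After 3 (seek(21, SET)): offset=21
After 4 (tell()): offset=21
After 5 (read(6)): returned '', offset=21
After 6 (seek(6, SET)): offset=6
After 7 (read(4)): returned '1RH2', offset=10
After 8 (read(3)): returned 'S6F', offset=13
After 9 (seek(-10, END)): offset=11
After 10 (seek(-14, END)): offset=7

Answer: 1RH2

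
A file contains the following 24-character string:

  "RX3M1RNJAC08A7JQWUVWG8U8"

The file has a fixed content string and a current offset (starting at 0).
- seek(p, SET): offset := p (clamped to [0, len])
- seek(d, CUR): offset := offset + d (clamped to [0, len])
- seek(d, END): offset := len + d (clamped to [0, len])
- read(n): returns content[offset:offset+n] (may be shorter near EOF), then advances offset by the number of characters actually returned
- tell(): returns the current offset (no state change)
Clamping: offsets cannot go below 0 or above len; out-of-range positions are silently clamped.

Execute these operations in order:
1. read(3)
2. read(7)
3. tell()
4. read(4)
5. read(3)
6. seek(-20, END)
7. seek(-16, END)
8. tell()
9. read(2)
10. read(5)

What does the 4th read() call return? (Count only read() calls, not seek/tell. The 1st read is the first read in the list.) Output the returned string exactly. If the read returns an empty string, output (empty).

After 1 (read(3)): returned 'RX3', offset=3
After 2 (read(7)): returned 'M1RNJAC', offset=10
After 3 (tell()): offset=10
After 4 (read(4)): returned '08A7', offset=14
After 5 (read(3)): returned 'JQW', offset=17
After 6 (seek(-20, END)): offset=4
After 7 (seek(-16, END)): offset=8
After 8 (tell()): offset=8
After 9 (read(2)): returned 'AC', offset=10
After 10 (read(5)): returned '08A7J', offset=15

Answer: JQW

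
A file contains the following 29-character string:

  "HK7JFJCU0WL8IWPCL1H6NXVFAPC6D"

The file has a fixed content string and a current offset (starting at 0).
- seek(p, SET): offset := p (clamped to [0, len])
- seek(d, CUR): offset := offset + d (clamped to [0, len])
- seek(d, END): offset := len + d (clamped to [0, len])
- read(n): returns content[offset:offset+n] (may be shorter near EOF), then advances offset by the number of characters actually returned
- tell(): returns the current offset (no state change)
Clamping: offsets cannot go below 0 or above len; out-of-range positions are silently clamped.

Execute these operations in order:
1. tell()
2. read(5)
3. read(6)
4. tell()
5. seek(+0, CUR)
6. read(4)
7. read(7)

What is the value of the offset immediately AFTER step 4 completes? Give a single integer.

After 1 (tell()): offset=0
After 2 (read(5)): returned 'HK7JF', offset=5
After 3 (read(6)): returned 'JCU0WL', offset=11
After 4 (tell()): offset=11

Answer: 11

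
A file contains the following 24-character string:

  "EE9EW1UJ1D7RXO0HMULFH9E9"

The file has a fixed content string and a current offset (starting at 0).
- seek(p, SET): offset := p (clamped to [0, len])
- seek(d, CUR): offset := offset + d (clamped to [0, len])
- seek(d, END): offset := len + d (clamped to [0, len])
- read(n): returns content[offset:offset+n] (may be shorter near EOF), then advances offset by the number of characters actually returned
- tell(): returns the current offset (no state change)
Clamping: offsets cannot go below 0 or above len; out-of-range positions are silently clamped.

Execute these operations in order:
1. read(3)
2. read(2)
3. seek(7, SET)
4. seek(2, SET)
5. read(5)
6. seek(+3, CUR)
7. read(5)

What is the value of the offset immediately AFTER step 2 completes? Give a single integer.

Answer: 5

Derivation:
After 1 (read(3)): returned 'EE9', offset=3
After 2 (read(2)): returned 'EW', offset=5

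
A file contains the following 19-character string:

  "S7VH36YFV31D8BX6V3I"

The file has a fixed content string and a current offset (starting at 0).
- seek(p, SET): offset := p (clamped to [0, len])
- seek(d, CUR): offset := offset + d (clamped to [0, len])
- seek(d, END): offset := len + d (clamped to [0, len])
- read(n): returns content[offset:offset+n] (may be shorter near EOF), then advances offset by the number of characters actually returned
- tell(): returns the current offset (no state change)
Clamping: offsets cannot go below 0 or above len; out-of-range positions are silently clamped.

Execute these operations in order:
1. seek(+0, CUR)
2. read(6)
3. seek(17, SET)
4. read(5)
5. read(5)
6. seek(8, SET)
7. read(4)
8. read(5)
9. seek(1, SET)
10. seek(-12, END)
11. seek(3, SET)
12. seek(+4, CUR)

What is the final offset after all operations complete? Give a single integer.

After 1 (seek(+0, CUR)): offset=0
After 2 (read(6)): returned 'S7VH36', offset=6
After 3 (seek(17, SET)): offset=17
After 4 (read(5)): returned '3I', offset=19
After 5 (read(5)): returned '', offset=19
After 6 (seek(8, SET)): offset=8
After 7 (read(4)): returned 'V31D', offset=12
After 8 (read(5)): returned '8BX6V', offset=17
After 9 (seek(1, SET)): offset=1
After 10 (seek(-12, END)): offset=7
After 11 (seek(3, SET)): offset=3
After 12 (seek(+4, CUR)): offset=7

Answer: 7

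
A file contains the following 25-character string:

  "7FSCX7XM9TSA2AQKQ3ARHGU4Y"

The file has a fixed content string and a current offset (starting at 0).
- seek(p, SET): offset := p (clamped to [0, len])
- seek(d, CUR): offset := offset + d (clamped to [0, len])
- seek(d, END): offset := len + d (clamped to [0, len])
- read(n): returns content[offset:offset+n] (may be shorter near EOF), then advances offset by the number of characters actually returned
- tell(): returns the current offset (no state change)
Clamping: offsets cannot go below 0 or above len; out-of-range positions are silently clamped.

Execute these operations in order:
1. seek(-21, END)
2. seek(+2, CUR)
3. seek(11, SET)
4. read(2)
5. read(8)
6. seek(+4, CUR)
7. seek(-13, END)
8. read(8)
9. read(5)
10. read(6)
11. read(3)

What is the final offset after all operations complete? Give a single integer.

Answer: 25

Derivation:
After 1 (seek(-21, END)): offset=4
After 2 (seek(+2, CUR)): offset=6
After 3 (seek(11, SET)): offset=11
After 4 (read(2)): returned 'A2', offset=13
After 5 (read(8)): returned 'AQKQ3ARH', offset=21
After 6 (seek(+4, CUR)): offset=25
After 7 (seek(-13, END)): offset=12
After 8 (read(8)): returned '2AQKQ3AR', offset=20
After 9 (read(5)): returned 'HGU4Y', offset=25
After 10 (read(6)): returned '', offset=25
After 11 (read(3)): returned '', offset=25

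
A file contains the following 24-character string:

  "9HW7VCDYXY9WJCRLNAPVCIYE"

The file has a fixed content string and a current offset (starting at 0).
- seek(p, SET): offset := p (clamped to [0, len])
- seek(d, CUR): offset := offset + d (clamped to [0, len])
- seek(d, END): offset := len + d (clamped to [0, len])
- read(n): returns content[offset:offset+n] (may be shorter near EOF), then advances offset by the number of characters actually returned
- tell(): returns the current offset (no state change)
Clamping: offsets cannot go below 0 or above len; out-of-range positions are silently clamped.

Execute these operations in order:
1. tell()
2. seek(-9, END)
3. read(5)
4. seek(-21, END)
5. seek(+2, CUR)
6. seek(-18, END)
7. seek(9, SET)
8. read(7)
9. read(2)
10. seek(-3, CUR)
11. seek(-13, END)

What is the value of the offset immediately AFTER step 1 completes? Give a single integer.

Answer: 0

Derivation:
After 1 (tell()): offset=0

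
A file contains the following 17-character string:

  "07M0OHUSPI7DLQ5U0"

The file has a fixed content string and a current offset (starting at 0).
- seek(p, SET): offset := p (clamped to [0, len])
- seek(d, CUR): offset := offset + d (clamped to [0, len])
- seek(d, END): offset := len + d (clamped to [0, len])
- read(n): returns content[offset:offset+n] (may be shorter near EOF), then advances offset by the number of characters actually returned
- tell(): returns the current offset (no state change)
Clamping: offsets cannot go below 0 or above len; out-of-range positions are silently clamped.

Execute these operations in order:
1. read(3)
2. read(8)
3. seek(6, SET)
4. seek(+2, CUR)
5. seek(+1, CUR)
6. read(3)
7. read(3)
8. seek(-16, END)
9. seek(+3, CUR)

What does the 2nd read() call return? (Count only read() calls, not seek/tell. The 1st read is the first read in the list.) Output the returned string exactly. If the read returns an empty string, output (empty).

Answer: 0OHUSPI7

Derivation:
After 1 (read(3)): returned '07M', offset=3
After 2 (read(8)): returned '0OHUSPI7', offset=11
After 3 (seek(6, SET)): offset=6
After 4 (seek(+2, CUR)): offset=8
After 5 (seek(+1, CUR)): offset=9
After 6 (read(3)): returned 'I7D', offset=12
After 7 (read(3)): returned 'LQ5', offset=15
After 8 (seek(-16, END)): offset=1
After 9 (seek(+3, CUR)): offset=4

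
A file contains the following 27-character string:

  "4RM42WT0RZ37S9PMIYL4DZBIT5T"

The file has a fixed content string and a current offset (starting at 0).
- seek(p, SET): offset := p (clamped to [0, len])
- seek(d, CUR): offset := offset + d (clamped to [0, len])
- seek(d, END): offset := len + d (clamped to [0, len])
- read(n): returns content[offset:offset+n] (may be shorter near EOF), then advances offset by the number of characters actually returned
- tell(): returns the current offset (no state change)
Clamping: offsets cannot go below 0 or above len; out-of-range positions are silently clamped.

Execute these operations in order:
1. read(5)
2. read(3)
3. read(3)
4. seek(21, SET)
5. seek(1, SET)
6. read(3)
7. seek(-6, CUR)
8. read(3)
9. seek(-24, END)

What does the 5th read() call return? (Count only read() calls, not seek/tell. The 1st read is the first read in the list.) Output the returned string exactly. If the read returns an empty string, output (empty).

Answer: 4RM

Derivation:
After 1 (read(5)): returned '4RM42', offset=5
After 2 (read(3)): returned 'WT0', offset=8
After 3 (read(3)): returned 'RZ3', offset=11
After 4 (seek(21, SET)): offset=21
After 5 (seek(1, SET)): offset=1
After 6 (read(3)): returned 'RM4', offset=4
After 7 (seek(-6, CUR)): offset=0
After 8 (read(3)): returned '4RM', offset=3
After 9 (seek(-24, END)): offset=3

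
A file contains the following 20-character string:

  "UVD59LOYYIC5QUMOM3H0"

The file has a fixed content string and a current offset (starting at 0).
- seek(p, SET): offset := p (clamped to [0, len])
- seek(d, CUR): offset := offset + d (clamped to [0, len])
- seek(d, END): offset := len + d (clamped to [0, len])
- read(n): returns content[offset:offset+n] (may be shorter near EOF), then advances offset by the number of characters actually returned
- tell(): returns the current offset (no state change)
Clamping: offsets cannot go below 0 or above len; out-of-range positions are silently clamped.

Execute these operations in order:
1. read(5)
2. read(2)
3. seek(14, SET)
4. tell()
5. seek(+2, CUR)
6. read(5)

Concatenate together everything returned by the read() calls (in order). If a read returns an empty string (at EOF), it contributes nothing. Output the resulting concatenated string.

After 1 (read(5)): returned 'UVD59', offset=5
After 2 (read(2)): returned 'LO', offset=7
After 3 (seek(14, SET)): offset=14
After 4 (tell()): offset=14
After 5 (seek(+2, CUR)): offset=16
After 6 (read(5)): returned 'M3H0', offset=20

Answer: UVD59LOM3H0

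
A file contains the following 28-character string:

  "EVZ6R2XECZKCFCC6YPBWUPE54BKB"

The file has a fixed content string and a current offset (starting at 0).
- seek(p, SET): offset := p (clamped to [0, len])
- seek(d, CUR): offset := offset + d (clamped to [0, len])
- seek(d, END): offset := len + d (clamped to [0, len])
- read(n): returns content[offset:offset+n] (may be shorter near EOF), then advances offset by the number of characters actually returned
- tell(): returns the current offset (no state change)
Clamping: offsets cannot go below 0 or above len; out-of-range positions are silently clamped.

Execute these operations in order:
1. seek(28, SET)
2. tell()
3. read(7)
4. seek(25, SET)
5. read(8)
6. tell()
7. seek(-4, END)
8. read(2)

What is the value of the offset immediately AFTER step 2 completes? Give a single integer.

After 1 (seek(28, SET)): offset=28
After 2 (tell()): offset=28

Answer: 28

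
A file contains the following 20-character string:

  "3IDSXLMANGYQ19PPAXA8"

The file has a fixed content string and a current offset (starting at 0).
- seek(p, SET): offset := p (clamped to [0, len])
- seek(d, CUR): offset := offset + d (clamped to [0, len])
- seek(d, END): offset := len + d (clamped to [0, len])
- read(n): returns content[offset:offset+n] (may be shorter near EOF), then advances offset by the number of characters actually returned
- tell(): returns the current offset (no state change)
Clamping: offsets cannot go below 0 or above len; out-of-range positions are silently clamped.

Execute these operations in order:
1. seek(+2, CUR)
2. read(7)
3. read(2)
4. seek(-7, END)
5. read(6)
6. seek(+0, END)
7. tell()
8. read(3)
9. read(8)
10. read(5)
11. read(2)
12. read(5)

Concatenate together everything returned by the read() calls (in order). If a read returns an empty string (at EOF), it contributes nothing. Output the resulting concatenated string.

After 1 (seek(+2, CUR)): offset=2
After 2 (read(7)): returned 'DSXLMAN', offset=9
After 3 (read(2)): returned 'GY', offset=11
After 4 (seek(-7, END)): offset=13
After 5 (read(6)): returned '9PPAXA', offset=19
After 6 (seek(+0, END)): offset=20
After 7 (tell()): offset=20
After 8 (read(3)): returned '', offset=20
After 9 (read(8)): returned '', offset=20
After 10 (read(5)): returned '', offset=20
After 11 (read(2)): returned '', offset=20
After 12 (read(5)): returned '', offset=20

Answer: DSXLMANGY9PPAXA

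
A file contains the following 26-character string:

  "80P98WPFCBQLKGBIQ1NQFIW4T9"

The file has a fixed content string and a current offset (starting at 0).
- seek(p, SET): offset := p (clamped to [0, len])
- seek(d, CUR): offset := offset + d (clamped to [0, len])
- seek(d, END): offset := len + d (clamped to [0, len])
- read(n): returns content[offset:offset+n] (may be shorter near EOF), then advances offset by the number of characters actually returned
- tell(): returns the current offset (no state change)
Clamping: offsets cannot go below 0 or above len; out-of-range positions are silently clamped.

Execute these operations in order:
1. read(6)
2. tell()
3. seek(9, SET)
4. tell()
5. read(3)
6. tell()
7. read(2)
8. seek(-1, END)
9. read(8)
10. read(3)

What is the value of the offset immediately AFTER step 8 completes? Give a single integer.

Answer: 25

Derivation:
After 1 (read(6)): returned '80P98W', offset=6
After 2 (tell()): offset=6
After 3 (seek(9, SET)): offset=9
After 4 (tell()): offset=9
After 5 (read(3)): returned 'BQL', offset=12
After 6 (tell()): offset=12
After 7 (read(2)): returned 'KG', offset=14
After 8 (seek(-1, END)): offset=25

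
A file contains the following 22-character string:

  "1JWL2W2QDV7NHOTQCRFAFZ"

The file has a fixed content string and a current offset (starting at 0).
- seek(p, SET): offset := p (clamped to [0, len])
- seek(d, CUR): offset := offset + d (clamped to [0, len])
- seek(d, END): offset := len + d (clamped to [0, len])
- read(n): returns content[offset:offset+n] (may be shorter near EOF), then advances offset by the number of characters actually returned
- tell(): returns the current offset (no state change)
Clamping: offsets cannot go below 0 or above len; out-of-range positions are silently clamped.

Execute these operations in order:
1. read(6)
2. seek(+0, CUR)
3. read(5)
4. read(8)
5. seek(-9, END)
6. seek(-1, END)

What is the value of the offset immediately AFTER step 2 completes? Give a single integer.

After 1 (read(6)): returned '1JWL2W', offset=6
After 2 (seek(+0, CUR)): offset=6

Answer: 6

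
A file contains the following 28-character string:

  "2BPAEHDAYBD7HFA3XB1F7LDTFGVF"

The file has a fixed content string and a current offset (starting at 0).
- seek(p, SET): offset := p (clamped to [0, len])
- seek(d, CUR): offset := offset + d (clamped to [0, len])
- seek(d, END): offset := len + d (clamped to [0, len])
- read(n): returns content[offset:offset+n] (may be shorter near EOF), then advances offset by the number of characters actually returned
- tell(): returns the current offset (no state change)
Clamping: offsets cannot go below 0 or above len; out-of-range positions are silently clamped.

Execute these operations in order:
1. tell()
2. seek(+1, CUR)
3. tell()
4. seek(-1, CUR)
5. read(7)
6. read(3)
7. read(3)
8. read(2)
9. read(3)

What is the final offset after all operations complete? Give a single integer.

After 1 (tell()): offset=0
After 2 (seek(+1, CUR)): offset=1
After 3 (tell()): offset=1
After 4 (seek(-1, CUR)): offset=0
After 5 (read(7)): returned '2BPAEHD', offset=7
After 6 (read(3)): returned 'AYB', offset=10
After 7 (read(3)): returned 'D7H', offset=13
After 8 (read(2)): returned 'FA', offset=15
After 9 (read(3)): returned '3XB', offset=18

Answer: 18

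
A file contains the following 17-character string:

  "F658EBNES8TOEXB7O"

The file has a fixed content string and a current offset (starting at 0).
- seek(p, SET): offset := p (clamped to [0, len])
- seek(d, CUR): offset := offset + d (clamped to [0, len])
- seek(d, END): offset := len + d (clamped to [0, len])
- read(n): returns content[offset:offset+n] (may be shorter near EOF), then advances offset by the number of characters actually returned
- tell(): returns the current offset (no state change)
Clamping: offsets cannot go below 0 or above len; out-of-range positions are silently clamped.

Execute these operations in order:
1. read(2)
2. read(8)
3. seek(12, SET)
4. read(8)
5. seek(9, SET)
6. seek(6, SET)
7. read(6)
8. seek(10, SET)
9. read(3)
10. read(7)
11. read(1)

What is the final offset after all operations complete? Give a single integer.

After 1 (read(2)): returned 'F6', offset=2
After 2 (read(8)): returned '58EBNES8', offset=10
After 3 (seek(12, SET)): offset=12
After 4 (read(8)): returned 'EXB7O', offset=17
After 5 (seek(9, SET)): offset=9
After 6 (seek(6, SET)): offset=6
After 7 (read(6)): returned 'NES8TO', offset=12
After 8 (seek(10, SET)): offset=10
After 9 (read(3)): returned 'TOE', offset=13
After 10 (read(7)): returned 'XB7O', offset=17
After 11 (read(1)): returned '', offset=17

Answer: 17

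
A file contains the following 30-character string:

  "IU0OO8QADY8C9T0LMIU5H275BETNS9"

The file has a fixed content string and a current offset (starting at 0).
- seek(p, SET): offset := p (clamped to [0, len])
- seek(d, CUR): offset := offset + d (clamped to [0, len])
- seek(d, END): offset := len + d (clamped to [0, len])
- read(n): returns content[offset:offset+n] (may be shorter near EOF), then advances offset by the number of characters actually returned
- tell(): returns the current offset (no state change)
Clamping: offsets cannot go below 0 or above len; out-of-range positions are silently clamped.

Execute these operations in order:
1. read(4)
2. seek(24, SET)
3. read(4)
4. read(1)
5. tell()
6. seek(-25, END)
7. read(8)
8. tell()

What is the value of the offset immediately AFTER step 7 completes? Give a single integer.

After 1 (read(4)): returned 'IU0O', offset=4
After 2 (seek(24, SET)): offset=24
After 3 (read(4)): returned 'BETN', offset=28
After 4 (read(1)): returned 'S', offset=29
After 5 (tell()): offset=29
After 6 (seek(-25, END)): offset=5
After 7 (read(8)): returned '8QADY8C9', offset=13

Answer: 13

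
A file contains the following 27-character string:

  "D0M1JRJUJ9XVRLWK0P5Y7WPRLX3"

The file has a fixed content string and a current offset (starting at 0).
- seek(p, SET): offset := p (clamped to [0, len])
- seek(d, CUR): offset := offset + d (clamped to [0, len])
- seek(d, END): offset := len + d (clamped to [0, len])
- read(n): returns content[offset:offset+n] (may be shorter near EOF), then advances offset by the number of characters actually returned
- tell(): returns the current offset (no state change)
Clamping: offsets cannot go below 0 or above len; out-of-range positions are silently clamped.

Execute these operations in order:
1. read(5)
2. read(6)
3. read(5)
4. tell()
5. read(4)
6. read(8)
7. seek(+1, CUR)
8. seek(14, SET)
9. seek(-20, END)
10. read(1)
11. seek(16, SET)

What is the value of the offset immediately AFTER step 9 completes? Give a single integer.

Answer: 7

Derivation:
After 1 (read(5)): returned 'D0M1J', offset=5
After 2 (read(6)): returned 'RJUJ9X', offset=11
After 3 (read(5)): returned 'VRLWK', offset=16
After 4 (tell()): offset=16
After 5 (read(4)): returned '0P5Y', offset=20
After 6 (read(8)): returned '7WPRLX3', offset=27
After 7 (seek(+1, CUR)): offset=27
After 8 (seek(14, SET)): offset=14
After 9 (seek(-20, END)): offset=7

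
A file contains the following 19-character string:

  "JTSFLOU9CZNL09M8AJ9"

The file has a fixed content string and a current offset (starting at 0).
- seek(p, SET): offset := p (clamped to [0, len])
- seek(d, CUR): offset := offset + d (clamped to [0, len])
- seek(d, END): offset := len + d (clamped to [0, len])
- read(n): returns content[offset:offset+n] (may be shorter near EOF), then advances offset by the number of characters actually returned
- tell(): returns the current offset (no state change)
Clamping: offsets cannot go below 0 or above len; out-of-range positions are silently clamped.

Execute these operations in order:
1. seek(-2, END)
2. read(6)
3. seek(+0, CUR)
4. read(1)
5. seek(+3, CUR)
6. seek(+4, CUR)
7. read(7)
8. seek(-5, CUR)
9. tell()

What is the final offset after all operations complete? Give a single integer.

Answer: 14

Derivation:
After 1 (seek(-2, END)): offset=17
After 2 (read(6)): returned 'J9', offset=19
After 3 (seek(+0, CUR)): offset=19
After 4 (read(1)): returned '', offset=19
After 5 (seek(+3, CUR)): offset=19
After 6 (seek(+4, CUR)): offset=19
After 7 (read(7)): returned '', offset=19
After 8 (seek(-5, CUR)): offset=14
After 9 (tell()): offset=14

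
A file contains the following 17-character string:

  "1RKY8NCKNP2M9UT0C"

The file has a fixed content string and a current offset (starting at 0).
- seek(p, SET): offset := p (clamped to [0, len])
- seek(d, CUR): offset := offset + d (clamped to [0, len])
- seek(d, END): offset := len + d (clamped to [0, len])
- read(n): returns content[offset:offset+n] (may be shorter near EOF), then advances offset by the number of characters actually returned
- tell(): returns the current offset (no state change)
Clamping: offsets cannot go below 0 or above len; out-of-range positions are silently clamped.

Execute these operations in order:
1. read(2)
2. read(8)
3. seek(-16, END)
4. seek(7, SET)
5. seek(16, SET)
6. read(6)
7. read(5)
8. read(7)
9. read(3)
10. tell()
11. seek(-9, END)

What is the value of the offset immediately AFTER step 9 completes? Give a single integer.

Answer: 17

Derivation:
After 1 (read(2)): returned '1R', offset=2
After 2 (read(8)): returned 'KY8NCKNP', offset=10
After 3 (seek(-16, END)): offset=1
After 4 (seek(7, SET)): offset=7
After 5 (seek(16, SET)): offset=16
After 6 (read(6)): returned 'C', offset=17
After 7 (read(5)): returned '', offset=17
After 8 (read(7)): returned '', offset=17
After 9 (read(3)): returned '', offset=17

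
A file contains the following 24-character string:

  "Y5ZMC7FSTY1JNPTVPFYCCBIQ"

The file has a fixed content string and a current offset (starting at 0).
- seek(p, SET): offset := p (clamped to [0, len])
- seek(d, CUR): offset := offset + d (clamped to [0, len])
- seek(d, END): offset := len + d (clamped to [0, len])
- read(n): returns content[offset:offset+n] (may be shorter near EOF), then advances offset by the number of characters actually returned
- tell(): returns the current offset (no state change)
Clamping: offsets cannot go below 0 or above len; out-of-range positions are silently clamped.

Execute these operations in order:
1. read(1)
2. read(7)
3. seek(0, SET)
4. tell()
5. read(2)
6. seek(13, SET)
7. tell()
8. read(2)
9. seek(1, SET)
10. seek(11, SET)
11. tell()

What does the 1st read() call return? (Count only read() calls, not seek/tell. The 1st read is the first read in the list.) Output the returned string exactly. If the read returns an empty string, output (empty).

Answer: Y

Derivation:
After 1 (read(1)): returned 'Y', offset=1
After 2 (read(7)): returned '5ZMC7FS', offset=8
After 3 (seek(0, SET)): offset=0
After 4 (tell()): offset=0
After 5 (read(2)): returned 'Y5', offset=2
After 6 (seek(13, SET)): offset=13
After 7 (tell()): offset=13
After 8 (read(2)): returned 'PT', offset=15
After 9 (seek(1, SET)): offset=1
After 10 (seek(11, SET)): offset=11
After 11 (tell()): offset=11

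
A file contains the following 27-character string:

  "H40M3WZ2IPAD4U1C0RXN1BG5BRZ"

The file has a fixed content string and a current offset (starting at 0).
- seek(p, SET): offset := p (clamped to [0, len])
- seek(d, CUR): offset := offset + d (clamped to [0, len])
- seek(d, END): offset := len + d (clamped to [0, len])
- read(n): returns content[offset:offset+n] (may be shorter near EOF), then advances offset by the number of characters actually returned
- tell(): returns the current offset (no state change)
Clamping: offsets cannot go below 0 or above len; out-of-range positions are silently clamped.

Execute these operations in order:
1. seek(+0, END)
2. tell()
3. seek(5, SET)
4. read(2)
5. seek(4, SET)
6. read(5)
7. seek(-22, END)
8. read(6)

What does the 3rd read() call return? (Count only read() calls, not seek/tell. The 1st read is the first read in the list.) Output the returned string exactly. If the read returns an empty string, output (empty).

After 1 (seek(+0, END)): offset=27
After 2 (tell()): offset=27
After 3 (seek(5, SET)): offset=5
After 4 (read(2)): returned 'WZ', offset=7
After 5 (seek(4, SET)): offset=4
After 6 (read(5)): returned '3WZ2I', offset=9
After 7 (seek(-22, END)): offset=5
After 8 (read(6)): returned 'WZ2IPA', offset=11

Answer: WZ2IPA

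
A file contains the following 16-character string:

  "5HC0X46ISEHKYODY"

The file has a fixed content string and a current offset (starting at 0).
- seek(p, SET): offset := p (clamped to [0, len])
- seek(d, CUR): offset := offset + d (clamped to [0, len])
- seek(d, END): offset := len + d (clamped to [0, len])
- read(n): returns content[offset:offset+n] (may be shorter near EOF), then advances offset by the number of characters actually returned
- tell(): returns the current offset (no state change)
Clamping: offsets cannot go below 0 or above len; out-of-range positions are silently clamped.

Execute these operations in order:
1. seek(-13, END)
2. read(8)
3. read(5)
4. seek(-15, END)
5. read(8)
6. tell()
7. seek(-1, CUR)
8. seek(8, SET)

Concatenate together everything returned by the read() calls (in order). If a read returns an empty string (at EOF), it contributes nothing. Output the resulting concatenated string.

After 1 (seek(-13, END)): offset=3
After 2 (read(8)): returned '0X46ISEH', offset=11
After 3 (read(5)): returned 'KYODY', offset=16
After 4 (seek(-15, END)): offset=1
After 5 (read(8)): returned 'HC0X46IS', offset=9
After 6 (tell()): offset=9
After 7 (seek(-1, CUR)): offset=8
After 8 (seek(8, SET)): offset=8

Answer: 0X46ISEHKYODYHC0X46IS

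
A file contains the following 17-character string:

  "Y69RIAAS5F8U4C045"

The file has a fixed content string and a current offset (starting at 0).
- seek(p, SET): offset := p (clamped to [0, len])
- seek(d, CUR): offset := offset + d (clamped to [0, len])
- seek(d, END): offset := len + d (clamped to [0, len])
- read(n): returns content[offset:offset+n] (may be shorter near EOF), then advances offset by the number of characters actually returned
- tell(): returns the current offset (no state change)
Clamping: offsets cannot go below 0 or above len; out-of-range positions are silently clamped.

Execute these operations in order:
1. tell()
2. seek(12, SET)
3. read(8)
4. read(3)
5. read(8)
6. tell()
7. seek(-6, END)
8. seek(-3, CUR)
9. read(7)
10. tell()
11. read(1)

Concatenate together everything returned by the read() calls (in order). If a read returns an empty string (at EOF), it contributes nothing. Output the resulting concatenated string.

After 1 (tell()): offset=0
After 2 (seek(12, SET)): offset=12
After 3 (read(8)): returned '4C045', offset=17
After 4 (read(3)): returned '', offset=17
After 5 (read(8)): returned '', offset=17
After 6 (tell()): offset=17
After 7 (seek(-6, END)): offset=11
After 8 (seek(-3, CUR)): offset=8
After 9 (read(7)): returned '5F8U4C0', offset=15
After 10 (tell()): offset=15
After 11 (read(1)): returned '4', offset=16

Answer: 4C0455F8U4C04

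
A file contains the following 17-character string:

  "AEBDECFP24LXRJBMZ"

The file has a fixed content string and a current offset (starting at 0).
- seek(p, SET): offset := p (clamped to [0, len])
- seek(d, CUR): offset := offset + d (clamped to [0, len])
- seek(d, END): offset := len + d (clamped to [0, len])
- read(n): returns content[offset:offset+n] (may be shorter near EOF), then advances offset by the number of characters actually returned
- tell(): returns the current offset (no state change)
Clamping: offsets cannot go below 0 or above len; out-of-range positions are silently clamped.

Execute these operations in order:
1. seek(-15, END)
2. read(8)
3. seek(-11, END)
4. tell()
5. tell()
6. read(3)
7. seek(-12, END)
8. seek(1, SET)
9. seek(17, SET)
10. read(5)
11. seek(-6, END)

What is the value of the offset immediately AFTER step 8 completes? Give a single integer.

Answer: 1

Derivation:
After 1 (seek(-15, END)): offset=2
After 2 (read(8)): returned 'BDECFP24', offset=10
After 3 (seek(-11, END)): offset=6
After 4 (tell()): offset=6
After 5 (tell()): offset=6
After 6 (read(3)): returned 'FP2', offset=9
After 7 (seek(-12, END)): offset=5
After 8 (seek(1, SET)): offset=1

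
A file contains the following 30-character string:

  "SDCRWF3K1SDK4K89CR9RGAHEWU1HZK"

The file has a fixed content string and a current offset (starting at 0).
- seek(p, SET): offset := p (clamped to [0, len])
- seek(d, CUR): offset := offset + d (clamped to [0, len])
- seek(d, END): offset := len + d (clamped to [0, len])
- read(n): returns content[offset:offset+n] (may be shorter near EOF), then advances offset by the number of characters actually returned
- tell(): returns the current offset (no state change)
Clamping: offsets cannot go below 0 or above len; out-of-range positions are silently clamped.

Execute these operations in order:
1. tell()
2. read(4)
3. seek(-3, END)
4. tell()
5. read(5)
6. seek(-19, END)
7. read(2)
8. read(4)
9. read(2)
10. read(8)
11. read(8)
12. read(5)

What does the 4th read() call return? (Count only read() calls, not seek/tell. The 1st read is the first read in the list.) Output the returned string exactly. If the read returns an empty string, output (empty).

Answer: K89C

Derivation:
After 1 (tell()): offset=0
After 2 (read(4)): returned 'SDCR', offset=4
After 3 (seek(-3, END)): offset=27
After 4 (tell()): offset=27
After 5 (read(5)): returned 'HZK', offset=30
After 6 (seek(-19, END)): offset=11
After 7 (read(2)): returned 'K4', offset=13
After 8 (read(4)): returned 'K89C', offset=17
After 9 (read(2)): returned 'R9', offset=19
After 10 (read(8)): returned 'RGAHEWU1', offset=27
After 11 (read(8)): returned 'HZK', offset=30
After 12 (read(5)): returned '', offset=30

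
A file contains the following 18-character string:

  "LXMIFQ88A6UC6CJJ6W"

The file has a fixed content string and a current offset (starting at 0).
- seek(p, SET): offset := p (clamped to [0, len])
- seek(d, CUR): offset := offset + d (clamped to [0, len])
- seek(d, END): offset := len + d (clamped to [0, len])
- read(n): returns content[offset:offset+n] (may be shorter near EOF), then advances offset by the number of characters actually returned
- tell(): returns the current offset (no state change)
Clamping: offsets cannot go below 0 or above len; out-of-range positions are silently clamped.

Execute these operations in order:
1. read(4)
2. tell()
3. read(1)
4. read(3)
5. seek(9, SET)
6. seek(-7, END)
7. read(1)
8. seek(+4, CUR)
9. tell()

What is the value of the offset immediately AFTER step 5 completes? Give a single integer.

After 1 (read(4)): returned 'LXMI', offset=4
After 2 (tell()): offset=4
After 3 (read(1)): returned 'F', offset=5
After 4 (read(3)): returned 'Q88', offset=8
After 5 (seek(9, SET)): offset=9

Answer: 9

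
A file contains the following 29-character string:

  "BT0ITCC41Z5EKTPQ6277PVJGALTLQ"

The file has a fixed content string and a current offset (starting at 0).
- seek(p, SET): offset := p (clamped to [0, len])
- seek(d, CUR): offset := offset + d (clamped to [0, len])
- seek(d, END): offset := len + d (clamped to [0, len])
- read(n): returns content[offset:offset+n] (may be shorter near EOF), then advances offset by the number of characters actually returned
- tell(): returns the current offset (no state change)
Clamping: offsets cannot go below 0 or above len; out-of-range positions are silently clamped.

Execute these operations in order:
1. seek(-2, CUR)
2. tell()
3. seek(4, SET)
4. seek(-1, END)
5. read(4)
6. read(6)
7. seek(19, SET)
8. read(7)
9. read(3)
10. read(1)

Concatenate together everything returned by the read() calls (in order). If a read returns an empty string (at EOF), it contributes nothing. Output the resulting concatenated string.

Answer: Q7PVJGALTLQ

Derivation:
After 1 (seek(-2, CUR)): offset=0
After 2 (tell()): offset=0
After 3 (seek(4, SET)): offset=4
After 4 (seek(-1, END)): offset=28
After 5 (read(4)): returned 'Q', offset=29
After 6 (read(6)): returned '', offset=29
After 7 (seek(19, SET)): offset=19
After 8 (read(7)): returned '7PVJGAL', offset=26
After 9 (read(3)): returned 'TLQ', offset=29
After 10 (read(1)): returned '', offset=29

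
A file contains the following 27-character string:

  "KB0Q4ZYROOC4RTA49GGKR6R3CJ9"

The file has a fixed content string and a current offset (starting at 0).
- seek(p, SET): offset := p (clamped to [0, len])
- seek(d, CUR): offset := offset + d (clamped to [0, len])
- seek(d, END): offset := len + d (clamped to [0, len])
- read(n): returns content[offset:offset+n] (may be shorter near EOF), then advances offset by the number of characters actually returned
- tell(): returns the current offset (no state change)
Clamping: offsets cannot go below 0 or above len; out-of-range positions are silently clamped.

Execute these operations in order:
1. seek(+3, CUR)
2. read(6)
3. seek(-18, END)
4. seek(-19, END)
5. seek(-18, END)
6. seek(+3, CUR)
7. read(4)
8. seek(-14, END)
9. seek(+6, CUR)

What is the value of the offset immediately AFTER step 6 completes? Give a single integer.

After 1 (seek(+3, CUR)): offset=3
After 2 (read(6)): returned 'Q4ZYRO', offset=9
After 3 (seek(-18, END)): offset=9
After 4 (seek(-19, END)): offset=8
After 5 (seek(-18, END)): offset=9
After 6 (seek(+3, CUR)): offset=12

Answer: 12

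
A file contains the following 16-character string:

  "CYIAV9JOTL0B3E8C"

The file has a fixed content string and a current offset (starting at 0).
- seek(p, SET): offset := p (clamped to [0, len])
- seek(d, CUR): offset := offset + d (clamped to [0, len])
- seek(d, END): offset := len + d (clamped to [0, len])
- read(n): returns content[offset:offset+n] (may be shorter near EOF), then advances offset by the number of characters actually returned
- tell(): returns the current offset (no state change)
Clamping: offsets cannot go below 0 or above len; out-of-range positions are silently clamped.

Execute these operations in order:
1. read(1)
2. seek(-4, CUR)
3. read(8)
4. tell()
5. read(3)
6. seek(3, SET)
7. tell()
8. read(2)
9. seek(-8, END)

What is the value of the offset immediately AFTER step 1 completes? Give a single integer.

Answer: 1

Derivation:
After 1 (read(1)): returned 'C', offset=1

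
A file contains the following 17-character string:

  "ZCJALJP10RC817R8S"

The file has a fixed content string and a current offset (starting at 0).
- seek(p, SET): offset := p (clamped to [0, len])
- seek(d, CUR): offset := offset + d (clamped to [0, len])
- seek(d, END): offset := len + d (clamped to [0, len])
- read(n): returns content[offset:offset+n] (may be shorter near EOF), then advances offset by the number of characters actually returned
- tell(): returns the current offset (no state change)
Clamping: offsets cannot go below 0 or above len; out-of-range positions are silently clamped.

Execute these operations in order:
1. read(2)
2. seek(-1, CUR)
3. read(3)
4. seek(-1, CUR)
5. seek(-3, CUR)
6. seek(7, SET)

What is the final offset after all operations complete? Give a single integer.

After 1 (read(2)): returned 'ZC', offset=2
After 2 (seek(-1, CUR)): offset=1
After 3 (read(3)): returned 'CJA', offset=4
After 4 (seek(-1, CUR)): offset=3
After 5 (seek(-3, CUR)): offset=0
After 6 (seek(7, SET)): offset=7

Answer: 7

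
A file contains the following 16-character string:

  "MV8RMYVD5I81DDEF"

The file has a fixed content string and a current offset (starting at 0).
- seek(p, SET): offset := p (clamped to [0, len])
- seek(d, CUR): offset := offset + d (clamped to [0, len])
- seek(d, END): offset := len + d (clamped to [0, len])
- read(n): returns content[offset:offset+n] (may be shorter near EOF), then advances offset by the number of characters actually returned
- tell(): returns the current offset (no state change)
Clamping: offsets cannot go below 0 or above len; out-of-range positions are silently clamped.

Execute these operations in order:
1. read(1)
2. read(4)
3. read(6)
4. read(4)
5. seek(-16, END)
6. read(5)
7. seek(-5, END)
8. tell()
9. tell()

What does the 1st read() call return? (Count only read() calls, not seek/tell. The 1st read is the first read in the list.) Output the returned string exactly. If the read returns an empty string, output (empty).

Answer: M

Derivation:
After 1 (read(1)): returned 'M', offset=1
After 2 (read(4)): returned 'V8RM', offset=5
After 3 (read(6)): returned 'YVD5I8', offset=11
After 4 (read(4)): returned '1DDE', offset=15
After 5 (seek(-16, END)): offset=0
After 6 (read(5)): returned 'MV8RM', offset=5
After 7 (seek(-5, END)): offset=11
After 8 (tell()): offset=11
After 9 (tell()): offset=11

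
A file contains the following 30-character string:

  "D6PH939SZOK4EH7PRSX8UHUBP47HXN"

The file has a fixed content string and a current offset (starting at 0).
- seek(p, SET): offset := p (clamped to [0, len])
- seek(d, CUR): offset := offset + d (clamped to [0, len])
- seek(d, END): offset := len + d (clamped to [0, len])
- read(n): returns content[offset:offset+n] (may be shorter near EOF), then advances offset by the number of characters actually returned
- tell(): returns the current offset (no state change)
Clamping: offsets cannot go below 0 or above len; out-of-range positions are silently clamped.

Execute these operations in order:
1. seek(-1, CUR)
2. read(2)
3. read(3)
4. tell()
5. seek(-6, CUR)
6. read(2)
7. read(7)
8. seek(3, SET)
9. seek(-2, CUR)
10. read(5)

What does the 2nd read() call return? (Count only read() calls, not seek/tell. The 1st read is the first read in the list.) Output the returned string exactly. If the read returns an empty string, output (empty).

Answer: PH9

Derivation:
After 1 (seek(-1, CUR)): offset=0
After 2 (read(2)): returned 'D6', offset=2
After 3 (read(3)): returned 'PH9', offset=5
After 4 (tell()): offset=5
After 5 (seek(-6, CUR)): offset=0
After 6 (read(2)): returned 'D6', offset=2
After 7 (read(7)): returned 'PH939SZ', offset=9
After 8 (seek(3, SET)): offset=3
After 9 (seek(-2, CUR)): offset=1
After 10 (read(5)): returned '6PH93', offset=6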